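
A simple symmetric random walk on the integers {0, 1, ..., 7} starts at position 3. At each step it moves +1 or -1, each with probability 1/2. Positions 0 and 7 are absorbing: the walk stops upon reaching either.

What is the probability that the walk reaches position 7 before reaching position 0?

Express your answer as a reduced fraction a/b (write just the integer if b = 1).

Symmetric walk (p = 1/2): the harmonic-function argument gives P(hit 7 before 0 | start at 3) = a/N.
P = 3/7 = 3/7

Answer: 3/7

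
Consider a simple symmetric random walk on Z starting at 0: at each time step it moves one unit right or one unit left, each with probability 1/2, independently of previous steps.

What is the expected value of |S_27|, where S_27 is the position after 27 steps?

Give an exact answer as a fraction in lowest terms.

S_27 takes values m ≡ 1 (mod 2) with |m| ≤ 27; P(S_27=m) = C(27,(27+m)/2)/2^27.
Total paths: 2^27 = 134217728
Distribution: P(S=-27)=1/134217728, P(S=-25)=27/134217728, P(S=-23)=351/134217728, P(S=-21)=2925/134217728, P(S=-19)=17550/134217728, P(S=-17)=80730/134217728, P(S=-15)=296010/134217728, P(S=-13)=888030/134217728, P(S=-11)=2220075/134217728, P(S=-9)=4686825/134217728, P(S=-7)=8436285/134217728, P(S=-5)=13037895/134217728, P(S=-3)=17383860/134217728, P(S=-1)=20058300/134217728, P(S=1)=20058300/134217728, P(S=3)=17383860/134217728, P(S=5)=13037895/134217728, P(S=7)=8436285/134217728, P(S=9)=4686825/134217728, P(S=11)=2220075/134217728, P(S=13)=888030/134217728, P(S=15)=296010/134217728, P(S=17)=80730/134217728, P(S=19)=17550/134217728, P(S=21)=2925/134217728, P(S=23)=351/134217728, P(S=25)=27/134217728, P(S=27)=1/134217728
E[|S_27|] = Σ_m |m|·P(S_27=m) = 561632400/134217728 = 35102025/8388608

Answer: 35102025/8388608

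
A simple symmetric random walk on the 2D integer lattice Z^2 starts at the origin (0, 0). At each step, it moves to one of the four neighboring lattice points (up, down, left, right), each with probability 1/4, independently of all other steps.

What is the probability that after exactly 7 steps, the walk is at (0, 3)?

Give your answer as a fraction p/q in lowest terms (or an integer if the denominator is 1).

Let h be the number of horizontal steps (so 7-h are vertical). To end at (0,3) need (h+0)/2 right-steps and ((7-h)+3)/2 up-steps.
Sum over h with 0 ≤ h ≤ 4, h ≡ 0 (mod 2), 7-h ≡ 1 (mod 2):
h=0: C(7,0)·C(0,0)·C(7,5) = 1·1·21 = 21
h=2: C(7,2)·C(2,1)·C(5,4) = 21·2·5 = 210
h=4: C(7,4)·C(4,2)·C(3,3) = 35·6·1 = 210
Total favorable: 441
Total paths: 4^7 = 16384
P = 441/16384 = 441/16384

Answer: 441/16384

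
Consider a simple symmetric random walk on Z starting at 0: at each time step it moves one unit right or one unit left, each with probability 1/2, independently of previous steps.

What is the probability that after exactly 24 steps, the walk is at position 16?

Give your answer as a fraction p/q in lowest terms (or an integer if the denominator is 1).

Answer: 5313/8388608

Derivation:
To reach position 16 after 24 steps: need 20 steps of +1 and 4 of -1.
Favorable paths: C(24,20) = 10626
Total paths: 2^24 = 16777216
P = 10626/16777216 = 5313/8388608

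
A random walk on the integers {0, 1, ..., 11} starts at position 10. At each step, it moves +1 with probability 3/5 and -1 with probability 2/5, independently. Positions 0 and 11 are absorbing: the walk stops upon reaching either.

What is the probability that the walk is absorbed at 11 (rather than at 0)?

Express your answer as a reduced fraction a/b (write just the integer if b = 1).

Answer: 174075/175099

Derivation:
Biased walk: p = 3/5, q = 2/5, r = q/p = 2/3
Gambler's ruin: P(hit 11 before 0 | start at 10) = (1 - r^a)/(1 - r^N)
r^10 = 1024/59049; r^11 = 2048/177147
P = (1 - 1024/59049) / (1 - 2048/177147) = 58025/59049 / 175099/177147 = 174075/175099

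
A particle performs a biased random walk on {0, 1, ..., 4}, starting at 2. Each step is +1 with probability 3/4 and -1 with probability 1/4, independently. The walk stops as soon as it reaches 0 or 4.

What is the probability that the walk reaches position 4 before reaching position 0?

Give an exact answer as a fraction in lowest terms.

Biased walk: p = 3/4, q = 1/4, r = q/p = 1/3
Gambler's ruin: P(hit 4 before 0 | start at 2) = (1 - r^a)/(1 - r^N)
r^2 = 1/9; r^4 = 1/81
P = (1 - 1/9) / (1 - 1/81) = 8/9 / 80/81 = 9/10

Answer: 9/10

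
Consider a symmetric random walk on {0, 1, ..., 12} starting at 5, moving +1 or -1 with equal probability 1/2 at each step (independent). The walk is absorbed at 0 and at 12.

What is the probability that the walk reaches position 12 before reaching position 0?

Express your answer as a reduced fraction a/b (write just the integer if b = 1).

Answer: 5/12

Derivation:
Symmetric walk (p = 1/2): the harmonic-function argument gives P(hit 12 before 0 | start at 5) = a/N.
P = 5/12 = 5/12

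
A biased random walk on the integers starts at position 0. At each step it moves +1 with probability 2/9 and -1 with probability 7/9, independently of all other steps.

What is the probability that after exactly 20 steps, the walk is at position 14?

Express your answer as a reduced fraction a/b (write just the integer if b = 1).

Answer: 17083924480/4052555153018976267

Derivation:
To reach position 14 after 20 steps: need 17 steps of +1 and 3 steps of -1.
Number of such sequences: C(20,17) = 1140
Each has probability (2/9)^17 · (7/9)^3 = 44957696/12157665459056928801
P = 1140 · 44957696/12157665459056928801 = 17083924480/4052555153018976267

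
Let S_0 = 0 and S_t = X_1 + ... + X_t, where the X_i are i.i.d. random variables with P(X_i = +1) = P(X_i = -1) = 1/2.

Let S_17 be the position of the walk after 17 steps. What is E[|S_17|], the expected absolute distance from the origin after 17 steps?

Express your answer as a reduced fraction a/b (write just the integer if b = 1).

S_17 takes values m ≡ 1 (mod 2) with |m| ≤ 17; P(S_17=m) = C(17,(17+m)/2)/2^17.
Total paths: 2^17 = 131072
Distribution: P(S=-17)=1/131072, P(S=-15)=17/131072, P(S=-13)=136/131072, P(S=-11)=680/131072, P(S=-9)=2380/131072, P(S=-7)=6188/131072, P(S=-5)=12376/131072, P(S=-3)=19448/131072, P(S=-1)=24310/131072, P(S=1)=24310/131072, P(S=3)=19448/131072, P(S=5)=12376/131072, P(S=7)=6188/131072, P(S=9)=2380/131072, P(S=11)=680/131072, P(S=13)=136/131072, P(S=15)=17/131072, P(S=17)=1/131072
E[|S_17|] = Σ_m |m|·P(S_17=m) = 437580/131072 = 109395/32768

Answer: 109395/32768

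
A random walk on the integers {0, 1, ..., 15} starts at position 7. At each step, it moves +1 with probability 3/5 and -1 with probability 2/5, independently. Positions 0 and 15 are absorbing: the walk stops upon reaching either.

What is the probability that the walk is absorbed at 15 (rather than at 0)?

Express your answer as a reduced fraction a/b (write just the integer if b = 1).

Answer: 13509099/14316139

Derivation:
Biased walk: p = 3/5, q = 2/5, r = q/p = 2/3
Gambler's ruin: P(hit 15 before 0 | start at 7) = (1 - r^a)/(1 - r^N)
r^7 = 128/2187; r^15 = 32768/14348907
P = (1 - 128/2187) / (1 - 32768/14348907) = 2059/2187 / 14316139/14348907 = 13509099/14316139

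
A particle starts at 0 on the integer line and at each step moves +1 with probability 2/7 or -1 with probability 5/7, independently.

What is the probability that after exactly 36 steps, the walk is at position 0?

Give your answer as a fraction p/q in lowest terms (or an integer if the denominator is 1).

To be at 0 after 36 steps: need exactly 18 steps of +1 and 18 of -1.
Number of such sequences: C(36,18) = 9075135300
Each has probability (2/7)^18 · (5/7)^18 = 1000000000000000000/2651730845859653471779023381601
P = 9075135300 · 1000000000000000000/2651730845859653471779023381601 = 1296447900000000000000000000/378818692265664781682717625943

Answer: 1296447900000000000000000000/378818692265664781682717625943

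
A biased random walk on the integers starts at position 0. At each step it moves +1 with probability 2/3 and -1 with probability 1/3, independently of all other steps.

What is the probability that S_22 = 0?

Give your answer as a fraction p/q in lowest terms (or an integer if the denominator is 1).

To be at 0 after 22 steps: need exactly 11 steps of +1 and 11 of -1.
Number of such sequences: C(22,11) = 705432
Each has probability (2/3)^11 · (1/3)^11 = 2048/31381059609
P = 705432 · 2048/31381059609 = 481574912/10460353203

Answer: 481574912/10460353203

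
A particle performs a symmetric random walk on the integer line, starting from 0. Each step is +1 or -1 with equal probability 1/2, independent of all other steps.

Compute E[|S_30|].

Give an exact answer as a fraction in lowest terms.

Answer: 145422675/33554432

Derivation:
S_30 takes values m ≡ 0 (mod 2) with |m| ≤ 30; P(S_30=m) = C(30,(30+m)/2)/2^30.
Total paths: 2^30 = 1073741824
Distribution: P(S=-30)=1/1073741824, P(S=-28)=30/1073741824, P(S=-26)=435/1073741824, P(S=-24)=4060/1073741824, P(S=-22)=27405/1073741824, P(S=-20)=142506/1073741824, P(S=-18)=593775/1073741824, P(S=-16)=2035800/1073741824, P(S=-14)=5852925/1073741824, P(S=-12)=14307150/1073741824, P(S=-10)=30045015/1073741824, P(S=-8)=54627300/1073741824, P(S=-6)=86493225/1073741824, P(S=-4)=119759850/1073741824, P(S=-2)=145422675/1073741824, P(S=0)=155117520/1073741824, P(S=2)=145422675/1073741824, P(S=4)=119759850/1073741824, P(S=6)=86493225/1073741824, P(S=8)=54627300/1073741824, P(S=10)=30045015/1073741824, P(S=12)=14307150/1073741824, P(S=14)=5852925/1073741824, P(S=16)=2035800/1073741824, P(S=18)=593775/1073741824, P(S=20)=142506/1073741824, P(S=22)=27405/1073741824, P(S=24)=4060/1073741824, P(S=26)=435/1073741824, P(S=28)=30/1073741824, P(S=30)=1/1073741824
E[|S_30|] = Σ_m |m|·P(S_30=m) = 4653525600/1073741824 = 145422675/33554432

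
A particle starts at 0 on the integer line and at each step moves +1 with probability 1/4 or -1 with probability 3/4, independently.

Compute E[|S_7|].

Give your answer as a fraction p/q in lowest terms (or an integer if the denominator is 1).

S_7 takes values m ≡ 1 (mod 2) with |m| ≤ 7; P(S_7=m) = C(7,(7+m)/2) · (1/4)^((7+m)/2) · (3/4)^((7-m)/2).
Distribution: P(S=-7)=2187/16384, P(S=-5)=5103/16384, P(S=-3)=5103/16384, P(S=-1)=2835/16384, P(S=1)=945/16384, P(S=3)=189/16384, P(S=5)=21/16384, P(S=7)=1/16384
E[|S_7|] = Σ_m |m|·P(S_7=m) = 3787/1024

Answer: 3787/1024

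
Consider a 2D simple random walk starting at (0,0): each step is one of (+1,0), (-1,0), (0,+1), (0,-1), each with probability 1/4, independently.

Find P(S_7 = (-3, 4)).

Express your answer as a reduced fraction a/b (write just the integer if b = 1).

Let h be the number of horizontal steps (so 7-h are vertical). To end at (-3,4) need (h-3)/2 right-steps and ((7-h)+4)/2 up-steps.
Sum over h with 3 ≤ h ≤ 3, h ≡ 1 (mod 2), 7-h ≡ 0 (mod 2):
h=3: C(7,3)·C(3,0)·C(4,4) = 35·1·1 = 35
Total favorable: 35
Total paths: 4^7 = 16384
P = 35/16384 = 35/16384

Answer: 35/16384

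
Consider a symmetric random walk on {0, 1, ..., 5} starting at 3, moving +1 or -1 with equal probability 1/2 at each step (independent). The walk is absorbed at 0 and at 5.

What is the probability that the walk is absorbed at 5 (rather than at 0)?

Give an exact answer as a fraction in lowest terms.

Answer: 3/5

Derivation:
Symmetric walk (p = 1/2): the harmonic-function argument gives P(hit 5 before 0 | start at 3) = a/N.
P = 3/5 = 3/5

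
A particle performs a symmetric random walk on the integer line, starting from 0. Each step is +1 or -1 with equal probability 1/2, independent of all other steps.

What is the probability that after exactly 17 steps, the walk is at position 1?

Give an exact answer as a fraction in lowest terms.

To reach position 1 after 17 steps: need 9 steps of +1 and 8 of -1.
Favorable paths: C(17,9) = 24310
Total paths: 2^17 = 131072
P = 24310/131072 = 12155/65536

Answer: 12155/65536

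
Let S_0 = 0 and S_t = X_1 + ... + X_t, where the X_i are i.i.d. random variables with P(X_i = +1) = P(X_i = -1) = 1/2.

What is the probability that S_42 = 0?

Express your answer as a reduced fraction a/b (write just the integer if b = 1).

Answer: 67282234305/549755813888

Derivation:
To return to 0 after 42 steps: need exactly 21 steps of +1 and 21 of -1.
Favorable paths: C(42,21) = 538257874440
Total paths: 2^42 = 4398046511104
P = 538257874440/4398046511104 = 67282234305/549755813888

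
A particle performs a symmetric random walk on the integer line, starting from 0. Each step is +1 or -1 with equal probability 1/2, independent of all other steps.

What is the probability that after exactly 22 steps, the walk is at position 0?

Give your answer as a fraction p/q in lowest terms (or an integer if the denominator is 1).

To return to 0 after 22 steps: need exactly 11 steps of +1 and 11 of -1.
Favorable paths: C(22,11) = 705432
Total paths: 2^22 = 4194304
P = 705432/4194304 = 88179/524288

Answer: 88179/524288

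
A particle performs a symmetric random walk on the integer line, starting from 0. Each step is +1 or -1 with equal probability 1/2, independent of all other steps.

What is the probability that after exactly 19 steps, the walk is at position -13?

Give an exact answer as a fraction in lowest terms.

To reach position -13 after 19 steps: need 3 steps of +1 and 16 of -1.
Favorable paths: C(19,3) = 969
Total paths: 2^19 = 524288
P = 969/524288 = 969/524288

Answer: 969/524288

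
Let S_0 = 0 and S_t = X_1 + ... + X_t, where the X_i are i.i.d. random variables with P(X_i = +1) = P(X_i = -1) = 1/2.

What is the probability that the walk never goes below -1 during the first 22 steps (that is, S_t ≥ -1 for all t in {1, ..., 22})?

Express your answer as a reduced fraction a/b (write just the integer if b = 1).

Answer: 676039/2097152

Derivation:
Let f(t,s) = #length-t paths at position s with S_1..S_t all ≥ -1.
f(t,s) = f(t-1,s-1) + f(t-1,s+1) for s ≥ -1; f(t,s) = 0 for s < -1.
t=0: f(0,0)=1
t=1: f(1,-1)=1 f(1,1)=1
t=2: f(2,0)=2 f(2,2)=1
t=3: f(3,-1)=2 f(3,1)=3 f(3,3)=1
t=4: f(4,0)=5 f(4,2)=4 f(4,4)=1
t=5: f(5,-1)=5 f(5,1)=9 f(5,3)=5 f(5,5)=1
t=6: f(6,0)=14 f(6,2)=14 f(6,4)=6 f(6,6)=1
t=7: f(7,-1)=14 f(7,1)=28 f(7,3)=20 f(7,5)=7 f(7,7)=1
t=8: f(8,0)=42 f(8,2)=48 f(8,4)=27 f(8,6)=8 f(8,8)=1
t=9: f(9,-1)=42 f(9,1)=90 f(9,3)=75 f(9,5)=35 f(9,7)=9 f(9,9)=1
t=10: f(10,0)=132 f(10,2)=165 f(10,4)=110 f(10,6)=44 f(10,8)=10 f(10,10)=1
t=11: f(11,-1)=132 f(11,1)=297 f(11,3)=275 f(11,5)=154 f(11,7)=54 f(11,9)=11 f(11,11)=1
t=12: f(12,0)=429 f(12,2)=572 f(12,4)=429 f(12,6)=208 f(12,8)=65 f(12,10)=12 f(12,12)=1
t=13: f(13,-1)=429 f(13,1)=1001 f(13,3)=1001 f(13,5)=637 f(13,7)=273 f(13,9)=77 f(13,11)=13 f(13,13)=1
t=14: f(14,0)=1430 f(14,2)=2002 f(14,4)=1638 f(14,6)=910 f(14,8)=350 f(14,10)=90 f(14,12)=14 f(14,14)=1
t=15: f(15,-1)=1430 f(15,1)=3432 f(15,3)=3640 f(15,5)=2548 f(15,7)=1260 f(15,9)=440 f(15,11)=104 f(15,13)=15 f(15,15)=1
t=16: f(16,0)=4862 f(16,2)=7072 f(16,4)=6188 f(16,6)=3808 f(16,8)=1700 f(16,10)=544 f(16,12)=119 f(16,14)=16 f(16,16)=1
t=17: f(17,-1)=4862 f(17,1)=11934 f(17,3)=13260 f(17,5)=9996 f(17,7)=5508 f(17,9)=2244 f(17,11)=663 f(17,13)=135 f(17,15)=17 f(17,17)=1
t=18: f(18,0)=16796 f(18,2)=25194 f(18,4)=23256 f(18,6)=15504 f(18,8)=7752 f(18,10)=2907 f(18,12)=798 f(18,14)=152 f(18,16)=18 f(18,18)=1
t=19: f(19,-1)=16796 f(19,1)=41990 f(19,3)=48450 f(19,5)=38760 f(19,7)=23256 f(19,9)=10659 f(19,11)=3705 f(19,13)=950 f(19,15)=170 f(19,17)=19 f(19,19)=1
t=20: f(20,0)=58786 f(20,2)=90440 f(20,4)=87210 f(20,6)=62016 f(20,8)=33915 f(20,10)=14364 f(20,12)=4655 f(20,14)=1120 f(20,16)=189 f(20,18)=20 f(20,20)=1
t=21: f(21,-1)=58786 f(21,1)=149226 f(21,3)=177650 f(21,5)=149226 f(21,7)=95931 f(21,9)=48279 f(21,11)=19019 f(21,13)=5775 f(21,15)=1309 f(21,17)=209 f(21,19)=21 f(21,21)=1
t=22: f(22,0)=208012 f(22,2)=326876 f(22,4)=326876 f(22,6)=245157 f(22,8)=144210 f(22,10)=67298 f(22,12)=24794 f(22,14)=7084 f(22,16)=1518 f(22,18)=230 f(22,20)=22 f(22,22)=1
Σ_s f(22,s) = 1352078
P = 1352078/4194304 = 676039/2097152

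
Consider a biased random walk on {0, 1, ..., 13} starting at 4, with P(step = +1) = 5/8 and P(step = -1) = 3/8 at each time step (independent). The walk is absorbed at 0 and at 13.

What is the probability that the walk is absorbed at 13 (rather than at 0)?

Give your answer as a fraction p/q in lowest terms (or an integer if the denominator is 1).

Answer: 531250000/609554401

Derivation:
Biased walk: p = 5/8, q = 3/8, r = q/p = 3/5
Gambler's ruin: P(hit 13 before 0 | start at 4) = (1 - r^a)/(1 - r^N)
r^4 = 81/625; r^13 = 1594323/1220703125
P = (1 - 81/625) / (1 - 1594323/1220703125) = 544/625 / 1219108802/1220703125 = 531250000/609554401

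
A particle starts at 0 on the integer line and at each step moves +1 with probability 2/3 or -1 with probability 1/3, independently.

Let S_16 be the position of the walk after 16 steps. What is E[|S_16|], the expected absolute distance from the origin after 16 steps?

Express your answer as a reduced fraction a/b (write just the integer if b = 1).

S_16 takes values m ≡ 0 (mod 2) with |m| ≤ 16; P(S_16=m) = C(16,(16+m)/2) · (2/3)^((16+m)/2) · (1/3)^((16-m)/2).
Distribution: P(S=-16)=1/43046721, P(S=-14)=32/43046721, P(S=-12)=160/14348907, P(S=-10)=4480/43046721, P(S=-8)=29120/43046721, P(S=-6)=46592/14348907, P(S=-4)=512512/43046721, P(S=-2)=1464320/43046721, P(S=0)=366080/4782969, P(S=2)=5857280/43046721, P(S=4)=8200192/43046721, P(S=6)=2981888/14348907, P(S=8)=7454720/43046721, P(S=10)=4587520/43046721, P(S=12)=655360/14348907, P(S=14)=524288/43046721, P(S=16)=65536/43046721
E[|S_16|] = Σ_m |m|·P(S_16=m) = 80595056/14348907

Answer: 80595056/14348907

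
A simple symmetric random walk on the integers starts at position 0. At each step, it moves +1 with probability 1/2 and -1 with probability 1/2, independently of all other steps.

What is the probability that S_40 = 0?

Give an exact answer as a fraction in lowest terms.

To return to 0 after 40 steps: need exactly 20 steps of +1 and 20 of -1.
Favorable paths: C(40,20) = 137846528820
Total paths: 2^40 = 1099511627776
P = 137846528820/1099511627776 = 34461632205/274877906944

Answer: 34461632205/274877906944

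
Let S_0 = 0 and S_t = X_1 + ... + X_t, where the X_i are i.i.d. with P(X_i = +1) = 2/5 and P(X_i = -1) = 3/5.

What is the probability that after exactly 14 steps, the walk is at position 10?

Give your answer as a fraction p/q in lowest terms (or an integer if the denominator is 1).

Answer: 3354624/6103515625

Derivation:
To reach position 10 after 14 steps: need 12 steps of +1 and 2 steps of -1.
Number of such sequences: C(14,12) = 91
Each has probability (2/5)^12 · (3/5)^2 = 36864/6103515625
P = 91 · 36864/6103515625 = 3354624/6103515625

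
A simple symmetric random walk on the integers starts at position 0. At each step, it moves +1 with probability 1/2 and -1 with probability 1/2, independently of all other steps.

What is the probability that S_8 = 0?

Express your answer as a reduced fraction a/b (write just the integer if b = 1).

To return to 0 after 8 steps: need exactly 4 steps of +1 and 4 of -1.
Favorable paths: C(8,4) = 70
Total paths: 2^8 = 256
P = 70/256 = 35/128

Answer: 35/128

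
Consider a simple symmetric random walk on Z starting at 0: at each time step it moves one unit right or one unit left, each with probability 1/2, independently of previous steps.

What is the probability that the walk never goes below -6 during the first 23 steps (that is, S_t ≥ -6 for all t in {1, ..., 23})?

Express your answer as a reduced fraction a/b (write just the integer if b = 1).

Let f(t,s) = #length-t paths at position s with S_1..S_t all ≥ -6.
f(t,s) = f(t-1,s-1) + f(t-1,s+1) for s ≥ -6; f(t,s) = 0 for s < -6.
t=0: f(0,0)=1
t=1: f(1,-1)=1 f(1,1)=1
t=2: f(2,-2)=1 f(2,0)=2 f(2,2)=1
t=3: f(3,-3)=1 f(3,-1)=3 f(3,1)=3 f(3,3)=1
t=4: f(4,-4)=1 f(4,-2)=4 f(4,0)=6 f(4,2)=4 f(4,4)=1
t=5: f(5,-5)=1 f(5,-3)=5 f(5,-1)=10 f(5,1)=10 f(5,3)=5 f(5,5)=1
t=6: f(6,-6)=1 f(6,-4)=6 f(6,-2)=15 f(6,0)=20 f(6,2)=15 f(6,4)=6 f(6,6)=1
t=7: f(7,-5)=7 f(7,-3)=21 f(7,-1)=35 f(7,1)=35 f(7,3)=21 f(7,5)=7 f(7,7)=1
t=8: f(8,-6)=7 f(8,-4)=28 f(8,-2)=56 f(8,0)=70 f(8,2)=56 f(8,4)=28 f(8,6)=8 f(8,8)=1
t=9: f(9,-5)=35 f(9,-3)=84 f(9,-1)=126 f(9,1)=126 f(9,3)=84 f(9,5)=36 f(9,7)=9 f(9,9)=1
t=10: f(10,-6)=35 f(10,-4)=119 f(10,-2)=210 f(10,0)=252 f(10,2)=210 f(10,4)=120 f(10,6)=45 f(10,8)=10 f(10,10)=1
t=11: f(11,-5)=154 f(11,-3)=329 f(11,-1)=462 f(11,1)=462 f(11,3)=330 f(11,5)=165 f(11,7)=55 f(11,9)=11 f(11,11)=1
t=12: f(12,-6)=154 f(12,-4)=483 f(12,-2)=791 f(12,0)=924 f(12,2)=792 f(12,4)=495 f(12,6)=220 f(12,8)=66 f(12,10)=12 f(12,12)=1
t=13: f(13,-5)=637 f(13,-3)=1274 f(13,-1)=1715 f(13,1)=1716 f(13,3)=1287 f(13,5)=715 f(13,7)=286 f(13,9)=78 f(13,11)=13 f(13,13)=1
t=14: f(14,-6)=637 f(14,-4)=1911 f(14,-2)=2989 f(14,0)=3431 f(14,2)=3003 f(14,4)=2002 f(14,6)=1001 f(14,8)=364 f(14,10)=91 f(14,12)=14 f(14,14)=1
t=15: f(15,-5)=2548 f(15,-3)=4900 f(15,-1)=6420 f(15,1)=6434 f(15,3)=5005 f(15,5)=3003 f(15,7)=1365 f(15,9)=455 f(15,11)=105 f(15,13)=15 f(15,15)=1
t=16: f(16,-6)=2548 f(16,-4)=7448 f(16,-2)=11320 f(16,0)=12854 f(16,2)=11439 f(16,4)=8008 f(16,6)=4368 f(16,8)=1820 f(16,10)=560 f(16,12)=120 f(16,14)=16 f(16,16)=1
t=17: f(17,-5)=9996 f(17,-3)=18768 f(17,-1)=24174 f(17,1)=24293 f(17,3)=19447 f(17,5)=12376 f(17,7)=6188 f(17,9)=2380 f(17,11)=680 f(17,13)=136 f(17,15)=17 f(17,17)=1
t=18: f(18,-6)=9996 f(18,-4)=28764 f(18,-2)=42942 f(18,0)=48467 f(18,2)=43740 f(18,4)=31823 f(18,6)=18564 f(18,8)=8568 f(18,10)=3060 f(18,12)=816 f(18,14)=153 f(18,16)=18 f(18,18)=1
t=19: f(19,-5)=38760 f(19,-3)=71706 f(19,-1)=91409 f(19,1)=92207 f(19,3)=75563 f(19,5)=50387 f(19,7)=27132 f(19,9)=11628 f(19,11)=3876 f(19,13)=969 f(19,15)=171 f(19,17)=19 f(19,19)=1
t=20: f(20,-6)=38760 f(20,-4)=110466 f(20,-2)=163115 f(20,0)=183616 f(20,2)=167770 f(20,4)=125950 f(20,6)=77519 f(20,8)=38760 f(20,10)=15504 f(20,12)=4845 f(20,14)=1140 f(20,16)=190 f(20,18)=20 f(20,20)=1
t=21: f(21,-5)=149226 f(21,-3)=273581 f(21,-1)=346731 f(21,1)=351386 f(21,3)=293720 f(21,5)=203469 f(21,7)=116279 f(21,9)=54264 f(21,11)=20349 f(21,13)=5985 f(21,15)=1330 f(21,17)=210 f(21,19)=21 f(21,21)=1
t=22: f(22,-6)=149226 f(22,-4)=422807 f(22,-2)=620312 f(22,0)=698117 f(22,2)=645106 f(22,4)=497189 f(22,6)=319748 f(22,8)=170543 f(22,10)=74613 f(22,12)=26334 f(22,14)=7315 f(22,16)=1540 f(22,18)=231 f(22,20)=22 f(22,22)=1
t=23: f(23,-5)=572033 f(23,-3)=1043119 f(23,-1)=1318429 f(23,1)=1343223 f(23,3)=1142295 f(23,5)=816937 f(23,7)=490291 f(23,9)=245156 f(23,11)=100947 f(23,13)=33649 f(23,15)=8855 f(23,17)=1771 f(23,19)=253 f(23,21)=23 f(23,23)=1
Σ_s f(23,s) = 7116982
P = 7116982/8388608 = 3558491/4194304

Answer: 3558491/4194304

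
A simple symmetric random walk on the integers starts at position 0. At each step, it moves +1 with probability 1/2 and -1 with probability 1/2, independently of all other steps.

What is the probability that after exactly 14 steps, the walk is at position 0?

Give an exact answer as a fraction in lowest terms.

To return to 0 after 14 steps: need exactly 7 steps of +1 and 7 of -1.
Favorable paths: C(14,7) = 3432
Total paths: 2^14 = 16384
P = 3432/16384 = 429/2048

Answer: 429/2048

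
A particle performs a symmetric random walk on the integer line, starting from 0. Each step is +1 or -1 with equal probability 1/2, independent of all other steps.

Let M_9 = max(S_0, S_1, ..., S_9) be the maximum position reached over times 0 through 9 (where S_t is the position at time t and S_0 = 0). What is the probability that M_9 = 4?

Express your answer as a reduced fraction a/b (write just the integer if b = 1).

Answer: 9/128

Derivation:
Let M_9 = max(S_0,...,S_9). Use the reflection principle: for j ≥ 1, #{paths with M_9 ≥ j} = #{S_9 ≥ j} + #{S_9 ≥ j+1}.
By reflection, #{M_9 ≥ 4} = #{S_9 ≥ 4} + #{S_9 ≥ 5} = 46 + 46 = 92.
#{M_9 ≥ 5} = #{S_9 ≥ 5} + #{S_9 ≥ 6} = 46 + 10 = 56.
#{M_9 = 4} = 92 - 56 = 36.
P(M_9 = 4) = 36/512 = 9/128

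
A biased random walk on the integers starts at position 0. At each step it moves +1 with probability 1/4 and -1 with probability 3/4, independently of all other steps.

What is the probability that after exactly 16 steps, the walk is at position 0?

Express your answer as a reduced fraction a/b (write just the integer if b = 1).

To be at 0 after 16 steps: need exactly 8 steps of +1 and 8 of -1.
Number of such sequences: C(16,8) = 12870
Each has probability (1/4)^8 · (3/4)^8 = 6561/4294967296
P = 12870 · 6561/4294967296 = 42220035/2147483648

Answer: 42220035/2147483648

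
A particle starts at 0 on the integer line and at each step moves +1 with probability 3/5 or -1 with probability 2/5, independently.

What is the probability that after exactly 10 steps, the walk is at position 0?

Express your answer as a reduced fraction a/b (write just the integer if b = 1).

To be at 0 after 10 steps: need exactly 5 steps of +1 and 5 of -1.
Number of such sequences: C(10,5) = 252
Each has probability (3/5)^5 · (2/5)^5 = 7776/9765625
P = 252 · 7776/9765625 = 1959552/9765625

Answer: 1959552/9765625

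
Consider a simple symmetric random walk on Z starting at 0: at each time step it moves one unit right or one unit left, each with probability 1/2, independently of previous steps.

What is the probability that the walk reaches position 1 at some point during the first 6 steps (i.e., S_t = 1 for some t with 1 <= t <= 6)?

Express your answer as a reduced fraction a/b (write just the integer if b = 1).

Answer: 11/16

Derivation:
Count via complement. Let g(t,s) = #length-t paths at position s with S_1..S_t all ≠ 1.
g(t,s) = g(t-1,s-1) + g(t-1,s+1) for s ≠ 1; g(t,1) = 0.
t=0: g(0,0)=1
t=1: g(1,-1)=1
t=2: g(2,-2)=1 g(2,0)=1
t=3: g(3,-3)=1 g(3,-1)=2
t=4: g(4,-4)=1 g(4,-2)=3 g(4,0)=2
t=5: g(5,-5)=1 g(5,-3)=4 g(5,-1)=5
t=6: g(6,-6)=1 g(6,-4)=5 g(6,-2)=9 g(6,0)=5
Paths never hitting 1: Σ_s g(6,s) = 20
Paths hitting 1: 2^6 - 20 = 44
P = 44/64 = 11/16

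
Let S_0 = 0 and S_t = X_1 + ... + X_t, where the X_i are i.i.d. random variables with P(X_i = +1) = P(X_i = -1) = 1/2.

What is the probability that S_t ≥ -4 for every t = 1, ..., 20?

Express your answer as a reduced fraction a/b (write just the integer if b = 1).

Answer: 96577/131072

Derivation:
Let f(t,s) = #length-t paths at position s with S_1..S_t all ≥ -4.
f(t,s) = f(t-1,s-1) + f(t-1,s+1) for s ≥ -4; f(t,s) = 0 for s < -4.
t=0: f(0,0)=1
t=1: f(1,-1)=1 f(1,1)=1
t=2: f(2,-2)=1 f(2,0)=2 f(2,2)=1
t=3: f(3,-3)=1 f(3,-1)=3 f(3,1)=3 f(3,3)=1
t=4: f(4,-4)=1 f(4,-2)=4 f(4,0)=6 f(4,2)=4 f(4,4)=1
t=5: f(5,-3)=5 f(5,-1)=10 f(5,1)=10 f(5,3)=5 f(5,5)=1
t=6: f(6,-4)=5 f(6,-2)=15 f(6,0)=20 f(6,2)=15 f(6,4)=6 f(6,6)=1
t=7: f(7,-3)=20 f(7,-1)=35 f(7,1)=35 f(7,3)=21 f(7,5)=7 f(7,7)=1
t=8: f(8,-4)=20 f(8,-2)=55 f(8,0)=70 f(8,2)=56 f(8,4)=28 f(8,6)=8 f(8,8)=1
t=9: f(9,-3)=75 f(9,-1)=125 f(9,1)=126 f(9,3)=84 f(9,5)=36 f(9,7)=9 f(9,9)=1
t=10: f(10,-4)=75 f(10,-2)=200 f(10,0)=251 f(10,2)=210 f(10,4)=120 f(10,6)=45 f(10,8)=10 f(10,10)=1
t=11: f(11,-3)=275 f(11,-1)=451 f(11,1)=461 f(11,3)=330 f(11,5)=165 f(11,7)=55 f(11,9)=11 f(11,11)=1
t=12: f(12,-4)=275 f(12,-2)=726 f(12,0)=912 f(12,2)=791 f(12,4)=495 f(12,6)=220 f(12,8)=66 f(12,10)=12 f(12,12)=1
t=13: f(13,-3)=1001 f(13,-1)=1638 f(13,1)=1703 f(13,3)=1286 f(13,5)=715 f(13,7)=286 f(13,9)=78 f(13,11)=13 f(13,13)=1
t=14: f(14,-4)=1001 f(14,-2)=2639 f(14,0)=3341 f(14,2)=2989 f(14,4)=2001 f(14,6)=1001 f(14,8)=364 f(14,10)=91 f(14,12)=14 f(14,14)=1
t=15: f(15,-3)=3640 f(15,-1)=5980 f(15,1)=6330 f(15,3)=4990 f(15,5)=3002 f(15,7)=1365 f(15,9)=455 f(15,11)=105 f(15,13)=15 f(15,15)=1
t=16: f(16,-4)=3640 f(16,-2)=9620 f(16,0)=12310 f(16,2)=11320 f(16,4)=7992 f(16,6)=4367 f(16,8)=1820 f(16,10)=560 f(16,12)=120 f(16,14)=16 f(16,16)=1
t=17: f(17,-3)=13260 f(17,-1)=21930 f(17,1)=23630 f(17,3)=19312 f(17,5)=12359 f(17,7)=6187 f(17,9)=2380 f(17,11)=680 f(17,13)=136 f(17,15)=17 f(17,17)=1
t=18: f(18,-4)=13260 f(18,-2)=35190 f(18,0)=45560 f(18,2)=42942 f(18,4)=31671 f(18,6)=18546 f(18,8)=8567 f(18,10)=3060 f(18,12)=816 f(18,14)=153 f(18,16)=18 f(18,18)=1
t=19: f(19,-3)=48450 f(19,-1)=80750 f(19,1)=88502 f(19,3)=74613 f(19,5)=50217 f(19,7)=27113 f(19,9)=11627 f(19,11)=3876 f(19,13)=969 f(19,15)=171 f(19,17)=19 f(19,19)=1
t=20: f(20,-4)=48450 f(20,-2)=129200 f(20,0)=169252 f(20,2)=163115 f(20,4)=124830 f(20,6)=77330 f(20,8)=38740 f(20,10)=15503 f(20,12)=4845 f(20,14)=1140 f(20,16)=190 f(20,18)=20 f(20,20)=1
Σ_s f(20,s) = 772616
P = 772616/1048576 = 96577/131072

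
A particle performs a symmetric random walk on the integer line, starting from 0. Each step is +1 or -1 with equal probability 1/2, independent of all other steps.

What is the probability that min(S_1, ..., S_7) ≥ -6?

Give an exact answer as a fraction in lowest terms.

Let f(t,s) = #length-t paths at position s with S_1..S_t all ≥ -6.
f(t,s) = f(t-1,s-1) + f(t-1,s+1) for s ≥ -6; f(t,s) = 0 for s < -6.
t=0: f(0,0)=1
t=1: f(1,-1)=1 f(1,1)=1
t=2: f(2,-2)=1 f(2,0)=2 f(2,2)=1
t=3: f(3,-3)=1 f(3,-1)=3 f(3,1)=3 f(3,3)=1
t=4: f(4,-4)=1 f(4,-2)=4 f(4,0)=6 f(4,2)=4 f(4,4)=1
t=5: f(5,-5)=1 f(5,-3)=5 f(5,-1)=10 f(5,1)=10 f(5,3)=5 f(5,5)=1
t=6: f(6,-6)=1 f(6,-4)=6 f(6,-2)=15 f(6,0)=20 f(6,2)=15 f(6,4)=6 f(6,6)=1
t=7: f(7,-5)=7 f(7,-3)=21 f(7,-1)=35 f(7,1)=35 f(7,3)=21 f(7,5)=7 f(7,7)=1
Σ_s f(7,s) = 127
P = 127/128 = 127/128

Answer: 127/128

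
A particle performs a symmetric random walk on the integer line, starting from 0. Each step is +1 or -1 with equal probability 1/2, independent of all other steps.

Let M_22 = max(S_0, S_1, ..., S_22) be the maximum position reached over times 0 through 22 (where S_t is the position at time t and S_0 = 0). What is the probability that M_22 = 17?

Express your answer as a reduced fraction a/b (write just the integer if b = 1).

Answer: 231/4194304

Derivation:
Let M_22 = max(S_0,...,S_22). Use the reflection principle: for j ≥ 1, #{paths with M_22 ≥ j} = #{S_22 ≥ j} + #{S_22 ≥ j+1}.
By reflection, #{M_22 ≥ 17} = #{S_22 ≥ 17} + #{S_22 ≥ 18} = 254 + 254 = 508.
#{M_22 ≥ 18} = #{S_22 ≥ 18} + #{S_22 ≥ 19} = 254 + 23 = 277.
#{M_22 = 17} = 508 - 277 = 231.
P(M_22 = 17) = 231/4194304 = 231/4194304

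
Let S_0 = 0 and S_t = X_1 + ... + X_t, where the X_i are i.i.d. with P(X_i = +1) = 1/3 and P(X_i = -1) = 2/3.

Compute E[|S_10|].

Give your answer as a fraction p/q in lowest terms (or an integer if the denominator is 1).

Answer: 220450/59049

Derivation:
S_10 takes values m ≡ 0 (mod 2) with |m| ≤ 10; P(S_10=m) = C(10,(10+m)/2) · (1/3)^((10+m)/2) · (2/3)^((10-m)/2).
Distribution: P(S=-10)=1024/59049, P(S=-8)=5120/59049, P(S=-6)=1280/6561, P(S=-4)=5120/19683, P(S=-2)=4480/19683, P(S=0)=896/6561, P(S=2)=1120/19683, P(S=4)=320/19683, P(S=6)=20/6561, P(S=8)=20/59049, P(S=10)=1/59049
E[|S_10|] = Σ_m |m|·P(S_10=m) = 220450/59049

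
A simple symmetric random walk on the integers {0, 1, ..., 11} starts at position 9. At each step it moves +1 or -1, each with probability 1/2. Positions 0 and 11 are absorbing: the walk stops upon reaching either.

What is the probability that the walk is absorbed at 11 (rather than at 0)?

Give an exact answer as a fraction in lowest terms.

Answer: 9/11

Derivation:
Symmetric walk (p = 1/2): the harmonic-function argument gives P(hit 11 before 0 | start at 9) = a/N.
P = 9/11 = 9/11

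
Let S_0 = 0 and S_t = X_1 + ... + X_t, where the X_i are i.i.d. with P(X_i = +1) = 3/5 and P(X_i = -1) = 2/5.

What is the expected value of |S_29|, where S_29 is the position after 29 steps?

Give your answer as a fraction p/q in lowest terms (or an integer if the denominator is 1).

Answer: 9789013990882711601/1490116119384765625

Derivation:
S_29 takes values m ≡ 1 (mod 2) with |m| ≤ 29; P(S_29=m) = C(29,(29+m)/2) · (3/5)^((29+m)/2) · (2/5)^((29-m)/2).
Distribution: P(S=-29)=536870912/186264514923095703125, P(S=-27)=23353884672/186264514923095703125, P(S=-25)=490431578112/186264514923095703125, P(S=-23)=6620826304512/186264514923095703125, P(S=-21)=64553056468992/186264514923095703125, P(S=-19)=96829584703488/37252902984619140625, P(S=-17)=580977508220928/37252902984619140625, P(S=-15)=2863389147660288/37252902984619140625, P(S=-13)=11811480234098688/37252902984619140625, P(S=-11)=41340180819345408/37252902984619140625, P(S=-9)=124020542458036224/37252902984619140625, P(S=-7)=321325950914002944/37252902984619140625, P(S=-5)=722983389556506624/37252902984619140625, P(S=-3)=1418159725668532224/37252902984619140625, P(S=-1)=2431130958288912384/37252902984619140625, P(S=1)=3646696437433368576/37252902984619140625, P(S=3)=4786289074131296256/37252902984619140625, P(S=5)=5490155114444722176/37252902984619140625, P(S=7)=5490155114444722176/37252902984619140625, P(S=9)=4767766283596732416/37252902984619140625, P(S=11)=3575824712697549312/37252902984619140625, P(S=13)=2298744458162710272/37252902984619140625, P(S=15)=1253860613543296512/37252902984619140625, P(S=17)=572414627921939712/37252902984619140625, P(S=19)=214655485470727392/37252902984619140625, P(S=21)=321983228206091088/186264514923095703125, P(S=23)=74303821893713328/186264514923095703125, P(S=25)=12383970315618888/186264514923095703125, P(S=27)=1326853962387738/186264514923095703125, P(S=29)=68630377364883/186264514923095703125
E[|S_29|] = Σ_m |m|·P(S_29=m) = 9789013990882711601/1490116119384765625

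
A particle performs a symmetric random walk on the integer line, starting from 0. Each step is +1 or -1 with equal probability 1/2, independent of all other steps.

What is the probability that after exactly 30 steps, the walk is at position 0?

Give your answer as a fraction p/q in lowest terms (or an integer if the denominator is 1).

To return to 0 after 30 steps: need exactly 15 steps of +1 and 15 of -1.
Favorable paths: C(30,15) = 155117520
Total paths: 2^30 = 1073741824
P = 155117520/1073741824 = 9694845/67108864

Answer: 9694845/67108864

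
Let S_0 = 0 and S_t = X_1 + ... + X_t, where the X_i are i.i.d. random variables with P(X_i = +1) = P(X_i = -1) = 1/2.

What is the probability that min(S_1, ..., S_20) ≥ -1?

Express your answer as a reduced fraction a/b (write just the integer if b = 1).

Answer: 88179/262144

Derivation:
Let f(t,s) = #length-t paths at position s with S_1..S_t all ≥ -1.
f(t,s) = f(t-1,s-1) + f(t-1,s+1) for s ≥ -1; f(t,s) = 0 for s < -1.
t=0: f(0,0)=1
t=1: f(1,-1)=1 f(1,1)=1
t=2: f(2,0)=2 f(2,2)=1
t=3: f(3,-1)=2 f(3,1)=3 f(3,3)=1
t=4: f(4,0)=5 f(4,2)=4 f(4,4)=1
t=5: f(5,-1)=5 f(5,1)=9 f(5,3)=5 f(5,5)=1
t=6: f(6,0)=14 f(6,2)=14 f(6,4)=6 f(6,6)=1
t=7: f(7,-1)=14 f(7,1)=28 f(7,3)=20 f(7,5)=7 f(7,7)=1
t=8: f(8,0)=42 f(8,2)=48 f(8,4)=27 f(8,6)=8 f(8,8)=1
t=9: f(9,-1)=42 f(9,1)=90 f(9,3)=75 f(9,5)=35 f(9,7)=9 f(9,9)=1
t=10: f(10,0)=132 f(10,2)=165 f(10,4)=110 f(10,6)=44 f(10,8)=10 f(10,10)=1
t=11: f(11,-1)=132 f(11,1)=297 f(11,3)=275 f(11,5)=154 f(11,7)=54 f(11,9)=11 f(11,11)=1
t=12: f(12,0)=429 f(12,2)=572 f(12,4)=429 f(12,6)=208 f(12,8)=65 f(12,10)=12 f(12,12)=1
t=13: f(13,-1)=429 f(13,1)=1001 f(13,3)=1001 f(13,5)=637 f(13,7)=273 f(13,9)=77 f(13,11)=13 f(13,13)=1
t=14: f(14,0)=1430 f(14,2)=2002 f(14,4)=1638 f(14,6)=910 f(14,8)=350 f(14,10)=90 f(14,12)=14 f(14,14)=1
t=15: f(15,-1)=1430 f(15,1)=3432 f(15,3)=3640 f(15,5)=2548 f(15,7)=1260 f(15,9)=440 f(15,11)=104 f(15,13)=15 f(15,15)=1
t=16: f(16,0)=4862 f(16,2)=7072 f(16,4)=6188 f(16,6)=3808 f(16,8)=1700 f(16,10)=544 f(16,12)=119 f(16,14)=16 f(16,16)=1
t=17: f(17,-1)=4862 f(17,1)=11934 f(17,3)=13260 f(17,5)=9996 f(17,7)=5508 f(17,9)=2244 f(17,11)=663 f(17,13)=135 f(17,15)=17 f(17,17)=1
t=18: f(18,0)=16796 f(18,2)=25194 f(18,4)=23256 f(18,6)=15504 f(18,8)=7752 f(18,10)=2907 f(18,12)=798 f(18,14)=152 f(18,16)=18 f(18,18)=1
t=19: f(19,-1)=16796 f(19,1)=41990 f(19,3)=48450 f(19,5)=38760 f(19,7)=23256 f(19,9)=10659 f(19,11)=3705 f(19,13)=950 f(19,15)=170 f(19,17)=19 f(19,19)=1
t=20: f(20,0)=58786 f(20,2)=90440 f(20,4)=87210 f(20,6)=62016 f(20,8)=33915 f(20,10)=14364 f(20,12)=4655 f(20,14)=1120 f(20,16)=189 f(20,18)=20 f(20,20)=1
Σ_s f(20,s) = 352716
P = 352716/1048576 = 88179/262144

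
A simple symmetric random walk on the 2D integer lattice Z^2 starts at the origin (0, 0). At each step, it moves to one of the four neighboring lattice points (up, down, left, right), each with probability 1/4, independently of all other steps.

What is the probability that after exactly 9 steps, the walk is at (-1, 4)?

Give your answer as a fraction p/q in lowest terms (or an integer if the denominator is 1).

Let h be the number of horizontal steps (so 9-h are vertical). To end at (-1,4) need (h-1)/2 right-steps and ((9-h)+4)/2 up-steps.
Sum over h with 1 ≤ h ≤ 5, h ≡ 1 (mod 2), 9-h ≡ 0 (mod 2):
h=1: C(9,1)·C(1,0)·C(8,6) = 9·1·28 = 252
h=3: C(9,3)·C(3,1)·C(6,5) = 84·3·6 = 1512
h=5: C(9,5)·C(5,2)·C(4,4) = 126·10·1 = 1260
Total favorable: 3024
Total paths: 4^9 = 262144
P = 3024/262144 = 189/16384

Answer: 189/16384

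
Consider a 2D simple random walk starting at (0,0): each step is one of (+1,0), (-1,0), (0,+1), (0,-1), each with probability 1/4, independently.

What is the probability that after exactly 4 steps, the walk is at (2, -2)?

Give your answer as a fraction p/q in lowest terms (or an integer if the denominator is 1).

Answer: 3/128

Derivation:
Let h be the number of horizontal steps (so 4-h are vertical). To end at (2,-2) need (h+2)/2 right-steps and ((4-h)-2)/2 up-steps.
Sum over h with 2 ≤ h ≤ 2, h ≡ 0 (mod 2), 4-h ≡ 0 (mod 2):
h=2: C(4,2)·C(2,2)·C(2,0) = 6·1·1 = 6
Total favorable: 6
Total paths: 4^4 = 256
P = 6/256 = 3/128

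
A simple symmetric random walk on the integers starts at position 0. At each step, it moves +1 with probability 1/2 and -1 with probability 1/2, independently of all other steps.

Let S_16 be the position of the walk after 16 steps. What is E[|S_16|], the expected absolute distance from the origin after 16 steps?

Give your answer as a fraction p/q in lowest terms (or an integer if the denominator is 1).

Answer: 6435/2048

Derivation:
S_16 takes values m ≡ 0 (mod 2) with |m| ≤ 16; P(S_16=m) = C(16,(16+m)/2)/2^16.
Total paths: 2^16 = 65536
Distribution: P(S=-16)=1/65536, P(S=-14)=16/65536, P(S=-12)=120/65536, P(S=-10)=560/65536, P(S=-8)=1820/65536, P(S=-6)=4368/65536, P(S=-4)=8008/65536, P(S=-2)=11440/65536, P(S=0)=12870/65536, P(S=2)=11440/65536, P(S=4)=8008/65536, P(S=6)=4368/65536, P(S=8)=1820/65536, P(S=10)=560/65536, P(S=12)=120/65536, P(S=14)=16/65536, P(S=16)=1/65536
E[|S_16|] = Σ_m |m|·P(S_16=m) = 205920/65536 = 6435/2048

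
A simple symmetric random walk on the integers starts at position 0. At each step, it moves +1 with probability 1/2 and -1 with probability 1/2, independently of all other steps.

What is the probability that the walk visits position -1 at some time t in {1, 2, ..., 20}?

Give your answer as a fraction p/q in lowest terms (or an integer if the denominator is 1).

Answer: 215955/262144

Derivation:
Count via complement. Let g(t,s) = #length-t paths at position s with S_1..S_t all ≠ -1.
g(t,s) = g(t-1,s-1) + g(t-1,s+1) for s ≠ -1; g(t,-1) = 0.
t=0: g(0,0)=1
t=1: g(1,1)=1
t=2: g(2,0)=1 g(2,2)=1
t=3: g(3,1)=2 g(3,3)=1
t=4: g(4,0)=2 g(4,2)=3 g(4,4)=1
t=5: g(5,1)=5 g(5,3)=4 g(5,5)=1
t=6: g(6,0)=5 g(6,2)=9 g(6,4)=5 g(6,6)=1
t=7: g(7,1)=14 g(7,3)=14 g(7,5)=6 g(7,7)=1
t=8: g(8,0)=14 g(8,2)=28 g(8,4)=20 g(8,6)=7 g(8,8)=1
t=9: g(9,1)=42 g(9,3)=48 g(9,5)=27 g(9,7)=8 g(9,9)=1
t=10: g(10,0)=42 g(10,2)=90 g(10,4)=75 g(10,6)=35 g(10,8)=9 g(10,10)=1
t=11: g(11,1)=132 g(11,3)=165 g(11,5)=110 g(11,7)=44 g(11,9)=10 g(11,11)=1
t=12: g(12,0)=132 g(12,2)=297 g(12,4)=275 g(12,6)=154 g(12,8)=54 g(12,10)=11 g(12,12)=1
t=13: g(13,1)=429 g(13,3)=572 g(13,5)=429 g(13,7)=208 g(13,9)=65 g(13,11)=12 g(13,13)=1
t=14: g(14,0)=429 g(14,2)=1001 g(14,4)=1001 g(14,6)=637 g(14,8)=273 g(14,10)=77 g(14,12)=13 g(14,14)=1
t=15: g(15,1)=1430 g(15,3)=2002 g(15,5)=1638 g(15,7)=910 g(15,9)=350 g(15,11)=90 g(15,13)=14 g(15,15)=1
t=16: g(16,0)=1430 g(16,2)=3432 g(16,4)=3640 g(16,6)=2548 g(16,8)=1260 g(16,10)=440 g(16,12)=104 g(16,14)=15 g(16,16)=1
t=17: g(17,1)=4862 g(17,3)=7072 g(17,5)=6188 g(17,7)=3808 g(17,9)=1700 g(17,11)=544 g(17,13)=119 g(17,15)=16 g(17,17)=1
t=18: g(18,0)=4862 g(18,2)=11934 g(18,4)=13260 g(18,6)=9996 g(18,8)=5508 g(18,10)=2244 g(18,12)=663 g(18,14)=135 g(18,16)=17 g(18,18)=1
t=19: g(19,1)=16796 g(19,3)=25194 g(19,5)=23256 g(19,7)=15504 g(19,9)=7752 g(19,11)=2907 g(19,13)=798 g(19,15)=152 g(19,17)=18 g(19,19)=1
t=20: g(20,0)=16796 g(20,2)=41990 g(20,4)=48450 g(20,6)=38760 g(20,8)=23256 g(20,10)=10659 g(20,12)=3705 g(20,14)=950 g(20,16)=170 g(20,18)=19 g(20,20)=1
Paths never hitting -1: Σ_s g(20,s) = 184756
Paths hitting -1: 2^20 - 184756 = 863820
P = 863820/1048576 = 215955/262144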